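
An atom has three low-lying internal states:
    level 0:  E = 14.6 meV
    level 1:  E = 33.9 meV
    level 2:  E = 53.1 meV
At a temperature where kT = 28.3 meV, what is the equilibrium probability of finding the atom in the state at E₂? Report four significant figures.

0.1456

Eᵢ/kT = 0.515901, 1.19788, 1.87633.
Z = Σ e^(−Eᵢ/kT) = e^(−0.515901) + e^(−1.19788) + e^(−1.87633) = 0.596962 + 0.301833 + 0.153151 = 1.05195.
P₂ = e^(−E₂/kT) / Z = 0.153151/1.05195 = 0.1456.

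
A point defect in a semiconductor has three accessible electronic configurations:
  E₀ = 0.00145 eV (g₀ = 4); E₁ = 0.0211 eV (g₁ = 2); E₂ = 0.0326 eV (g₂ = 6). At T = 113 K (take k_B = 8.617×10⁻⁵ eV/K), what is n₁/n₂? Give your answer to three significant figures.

1.09

k_BT = 8.617×10⁻⁵ × 113 K = 0.0097372 eV.
n₁/n₂ = (g₁/g₂) exp[−(E₁−E₂)/kT] = (2/6) × exp(−(-0.0115 eV)/(0.0097372 eV)) = (2/6) × exp(1.1810) = 1.09.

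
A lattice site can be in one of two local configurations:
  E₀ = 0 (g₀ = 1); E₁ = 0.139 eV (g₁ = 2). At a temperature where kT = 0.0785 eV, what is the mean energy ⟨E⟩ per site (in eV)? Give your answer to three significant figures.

Eᵢ/kT = 0, 1.7707.
Z = Σ gᵢe^(−Eᵢ/kT) = 1·e^(−0) + 2·e^(−1.7707) = 1.0000 + 0.34043 = 1.3404.
⟨E⟩ = Σ Eᵢ gᵢe^(−Eᵢ/kT) / Z = (0·1.0000 + 0.139·0.34043) / 1.3404 = 0.0353 eV.

0.0353 eV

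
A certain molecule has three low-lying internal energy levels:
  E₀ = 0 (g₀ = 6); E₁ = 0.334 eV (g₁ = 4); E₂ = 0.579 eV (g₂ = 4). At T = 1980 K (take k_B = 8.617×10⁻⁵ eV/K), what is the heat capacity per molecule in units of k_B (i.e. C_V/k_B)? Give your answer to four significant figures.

k_BT = 8.617×10⁻⁵ × 1980 K = 0.170617 eV.
Eᵢ/kT = 0, 1.95760, 3.39357.
Z = Σ gᵢe^(−Eᵢ/kT) = 6·e^(−0) + 4·e^(−1.95760) + 4·e^(−3.39357) = 6.00000 + 0.564788 + 0.134354 = 6.69914.
⟨E⟩ = 0.0397708 eV, ⟨E²⟩ = 0.0161284 eV².
C_V/k_B = (⟨E²⟩ − ⟨E⟩²)/(kT)² = (0.0161284 − 0.00158172)/0.0291102 = 0.4997.

0.4997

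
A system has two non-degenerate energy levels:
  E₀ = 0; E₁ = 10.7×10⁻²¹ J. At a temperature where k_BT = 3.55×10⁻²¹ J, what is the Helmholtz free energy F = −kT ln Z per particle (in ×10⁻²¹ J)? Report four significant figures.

-0.1701 ×10⁻²¹ J

Eᵢ/kT = 0, 3.01408.
Z = Σ e^(−Eᵢ/kT) = e^(−0) + e^(−3.01408) = 1.00000 + 0.0490910 = 1.04909.
F = −kT ln Z = −3.55 × ln(1.04909) = −3.55 × 0.0479231 = -0.1701 ×10⁻²¹ J.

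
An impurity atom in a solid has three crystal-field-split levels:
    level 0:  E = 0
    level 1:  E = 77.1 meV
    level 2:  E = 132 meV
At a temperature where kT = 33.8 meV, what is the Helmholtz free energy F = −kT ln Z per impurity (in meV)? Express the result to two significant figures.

-3.9 meV

Eᵢ/kT = 0, 2.281, 3.905.
Z = Σ e^(−Eᵢ/kT) = e^(−0) + e^(−2.281) + e^(−3.905) = 1.000 + 0.1022 + 0.02014 = 1.122.
F = −kT ln Z = −33.8 × ln(1.122) = −33.8 × 0.1151 = -3.9 meV.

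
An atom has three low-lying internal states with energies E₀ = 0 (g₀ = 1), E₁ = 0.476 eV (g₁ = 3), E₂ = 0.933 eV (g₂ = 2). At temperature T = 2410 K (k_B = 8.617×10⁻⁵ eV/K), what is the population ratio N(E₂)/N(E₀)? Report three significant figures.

k_BT = 8.617×10⁻⁵ × 2410 K = 0.20767 eV.
n₂/n₀ = (g₂/g₀) exp[−(E₂−E₀)/kT] = (2/1) × exp(−(0.933 eV)/(0.20767 eV)) = (2/1) × exp(-4.4927) = 0.0224.

0.0224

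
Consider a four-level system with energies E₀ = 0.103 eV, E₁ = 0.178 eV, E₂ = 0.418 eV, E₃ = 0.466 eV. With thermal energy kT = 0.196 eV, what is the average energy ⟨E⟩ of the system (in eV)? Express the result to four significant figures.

0.1870 eV

Eᵢ/kT = 0.525510, 0.908163, 2.13265, 2.37755.
Z = Σ e^(−Eᵢ/kT) = e^(−0.525510) + e^(−0.908163) + e^(−2.13265) + e^(−2.37755) = 0.591254 + 0.403264 + 0.118523 + 0.0927776 = 1.20582.
⟨E⟩ = Σ Eᵢ e^(−Eᵢ/kT) / Z = (0.103·0.591254 + 0.178·0.403264 + 0.418·0.118523 + 0.466·0.0927776) / 1.20582 = 0.1870 eV.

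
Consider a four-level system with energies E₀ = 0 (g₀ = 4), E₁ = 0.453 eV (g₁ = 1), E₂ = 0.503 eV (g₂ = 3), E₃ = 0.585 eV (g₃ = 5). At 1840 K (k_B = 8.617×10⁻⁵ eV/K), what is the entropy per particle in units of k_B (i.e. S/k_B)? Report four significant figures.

1.698

k_BT = 8.617×10⁻⁵ × 1840 K = 0.158553 eV.
Eᵢ/kT = 0, 2.85709, 3.17244, 3.68962.
Z = Σ gᵢe^(−Eᵢ/kT) = 4·e^(−0) + 1·e^(−2.85709) + 3·e^(−3.17244) + 5·e^(−3.68962) = 4.00000 + 0.0574357 + 0.125704 + 0.124907 = 4.30805.
⟨E⟩ = Σ EᵢPᵢ = 0.0376779 eV.
S/k_B = ln Z + ⟨E⟩/kT = ln(4.30805) + 0.0376779/0.158553 = 1.46049 + 0.237636 = 1.698.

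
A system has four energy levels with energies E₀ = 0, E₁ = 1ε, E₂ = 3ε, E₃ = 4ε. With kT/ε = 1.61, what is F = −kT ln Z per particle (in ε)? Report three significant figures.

Eᵢ/kT = 0, 0.62112, 1.8634, 2.4845.
Z = Σ e^(−Eᵢ/kT) = e^(−0) + e^(−0.62112) + e^(−1.8634) + e^(−2.4845) = 1.0000 + 0.53734 + 0.15514 + 0.083367 = 1.7758.
F = −kT ln Z = −1.61 × ln(1.7758) = −1.61 × 0.57425 = -0.925 ε.

-0.925 ε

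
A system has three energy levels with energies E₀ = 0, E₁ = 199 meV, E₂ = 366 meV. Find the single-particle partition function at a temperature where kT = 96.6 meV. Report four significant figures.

Z = 1.150

Eᵢ/kT = 0, 2.06004, 3.78882.
Z = Σ e^(−Eᵢ/kT) = e^(−0) + e^(−2.06004) + e^(−3.78882) = 1.00000 + 0.127449 + 0.0226223 = 1.15007.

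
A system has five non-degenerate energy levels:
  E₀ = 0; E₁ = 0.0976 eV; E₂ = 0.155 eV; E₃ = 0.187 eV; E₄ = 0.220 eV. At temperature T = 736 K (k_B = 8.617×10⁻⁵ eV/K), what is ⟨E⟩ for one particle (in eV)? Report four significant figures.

k_BT = 8.617×10⁻⁵ × 736 K = 0.0634211 eV.
Eᵢ/kT = 0, 1.53892, 2.44398, 2.94855, 3.46888.
Z = Σ e^(−Eᵢ/kT) = e^(−0) + e^(−1.53892) + e^(−2.44398) + e^(−2.94855) + e^(−3.46888) = 1.00000 + 0.214613 + 0.0868146 + 0.0524157 + 0.0311519 = 1.38500.
⟨E⟩ = Σ Eᵢ e^(−Eᵢ/kT) / Z = (0·1.00000 + 0.0976·0.214613 + 0.155·0.0868146 + 0.187·0.0524157 + 0.220·0.0311519) / 1.38500 = 0.03686 eV.

0.03686 eV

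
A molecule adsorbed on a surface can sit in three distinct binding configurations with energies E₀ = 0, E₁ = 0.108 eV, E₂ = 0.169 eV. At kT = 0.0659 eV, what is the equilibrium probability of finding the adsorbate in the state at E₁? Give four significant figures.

Eᵢ/kT = 0, 1.63885, 2.56449.
Z = Σ e^(−Eᵢ/kT) = e^(−0) + e^(−1.63885) + e^(−2.56449) = 1.00000 + 0.194203 + 0.0769584 = 1.27116.
P₁ = e^(−E₁/kT) / Z = 0.194203/1.27116 = 0.1528.

0.1528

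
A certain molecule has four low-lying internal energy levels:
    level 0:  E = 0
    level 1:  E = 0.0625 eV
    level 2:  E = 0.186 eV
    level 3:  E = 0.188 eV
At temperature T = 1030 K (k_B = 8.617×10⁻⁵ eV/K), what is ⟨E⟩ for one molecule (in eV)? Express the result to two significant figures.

k_BT = 8.617×10⁻⁵ × 1030 K = 0.08876 eV.
Eᵢ/kT = 0, 0.7041, 2.096, 2.118.
Z = Σ e^(−Eᵢ/kT) = e^(−0) + e^(−0.7041) + e^(−2.096) + e^(−2.118) = 1.000 + 0.4946 + 0.1229 + 0.1203 = 1.738.
⟨E⟩ = Σ Eᵢ e^(−Eᵢ/kT) / Z = (0·1.000 + 0.0625·0.4946 + 0.186·0.1229 + 0.188·0.1203) / 1.738 = 0.044 eV.

0.044 eV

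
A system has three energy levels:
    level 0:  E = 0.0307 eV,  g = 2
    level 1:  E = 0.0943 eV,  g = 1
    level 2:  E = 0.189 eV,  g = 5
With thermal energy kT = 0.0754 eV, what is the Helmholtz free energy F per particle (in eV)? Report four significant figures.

-0.05320 eV

Eᵢ/kT = 0.407162, 1.25066, 2.50663.
Z = Σ gᵢe^(−Eᵢ/kT) = 2·e^(−0.407162) + 1·e^(−1.25066) + 5·e^(−2.50663) = 1.33107 + 0.286316 + 0.407713 = 2.02510.
F = −kT ln Z = −0.0754 × ln(2.02510) = −0.0754 × 0.705619 = -0.05320 eV.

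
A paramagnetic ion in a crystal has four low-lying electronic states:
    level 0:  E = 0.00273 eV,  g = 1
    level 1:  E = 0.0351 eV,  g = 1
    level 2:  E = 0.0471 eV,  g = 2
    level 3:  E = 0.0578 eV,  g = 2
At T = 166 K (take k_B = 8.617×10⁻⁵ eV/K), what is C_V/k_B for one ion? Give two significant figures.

1.3

k_BT = 8.617×10⁻⁵ × 166 K = 0.01430 eV.
Eᵢ/kT = 0.1909, 2.455, 3.294, 4.042.
Z = Σ gᵢe^(−Eᵢ/kT) = 1·e^(−0.1909) + 1·e^(−2.455) + 2·e^(−3.294) + 2·e^(−4.042) = 0.8262 + 0.08586 + 0.07421 + 0.03512 = 1.021.
⟨E⟩ = 0.01057 eV, ⟨E²⟩ = 0.0003858 eV².
C_V/k_B = (⟨E²⟩ − ⟨E⟩²)/(kT)² = (0.0003858 − 0.0001117)/0.0002045 = 1.3.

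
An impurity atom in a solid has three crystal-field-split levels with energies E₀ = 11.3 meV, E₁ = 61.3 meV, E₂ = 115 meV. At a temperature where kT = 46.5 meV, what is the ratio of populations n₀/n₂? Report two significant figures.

n₀/n₂ = exp[−(E₀−E₂)/kT] = exp(−(-103.7 meV)/(46.5 meV)) = exp(2.230) = 9.3.

9.3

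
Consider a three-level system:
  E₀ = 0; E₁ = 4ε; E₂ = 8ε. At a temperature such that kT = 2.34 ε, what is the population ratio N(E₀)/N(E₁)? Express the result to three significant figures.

5.53

n₀/n₁ = exp[−(E₀−E₁)/kT] = exp(−(-4ε)/(2.34ε)) = exp(1.7094) = 5.53.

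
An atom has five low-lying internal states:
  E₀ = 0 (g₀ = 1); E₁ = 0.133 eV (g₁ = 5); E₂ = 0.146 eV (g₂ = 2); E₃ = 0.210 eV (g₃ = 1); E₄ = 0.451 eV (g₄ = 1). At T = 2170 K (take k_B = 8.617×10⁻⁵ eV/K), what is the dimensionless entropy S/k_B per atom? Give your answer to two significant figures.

k_BT = 8.617×10⁻⁵ × 2170 K = 0.1870 eV.
Eᵢ/kT = 0, 0.7112, 0.7807, 1.123, 2.412.
Z = Σ gᵢe^(−Eᵢ/kT) = 1·e^(−0) + 5·e^(−0.7112) + 2·e^(−0.7807) + 1·e^(−1.123) + 1·e^(−2.412) = 1.000 + 2.455 + 0.9162 + 0.3253 + 0.08964 = 4.786.
⟨E⟩ = Σ EᵢPᵢ = 0.1189 eV.
S/k_B = ln Z + ⟨E⟩/kT = ln(4.786) + 0.1189/0.1870 = 1.566 + 0.6358 = 2.2.

2.2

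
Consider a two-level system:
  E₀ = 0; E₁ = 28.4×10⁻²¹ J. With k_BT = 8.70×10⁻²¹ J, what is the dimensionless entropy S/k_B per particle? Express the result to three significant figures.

0.158

Eᵢ/kT = 0, 3.2644.
Z = Σ e^(−Eᵢ/kT) = e^(−0) + e^(−3.2644) = 1.0000 + 0.038220 = 1.0382.
⟨E⟩ = Σ EᵢPᵢ = 1.0455 ×10⁻²¹ J.
S/k_B = ln Z + ⟨E⟩/kT = ln(1.0382) + 1.0455/8.70 = 0.037488 + 0.12017 = 0.158.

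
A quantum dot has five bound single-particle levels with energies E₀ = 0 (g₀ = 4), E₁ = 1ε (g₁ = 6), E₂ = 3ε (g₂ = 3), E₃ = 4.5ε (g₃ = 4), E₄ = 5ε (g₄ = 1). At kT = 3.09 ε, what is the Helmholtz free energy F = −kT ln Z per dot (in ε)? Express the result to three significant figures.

Eᵢ/kT = 0, 0.32362, 0.97087, 1.4563, 1.6181.
Z = Σ gᵢe^(−Eᵢ/kT) = 4·e^(−0) + 6·e^(−0.32362) + 3·e^(−0.97087) + 4·e^(−1.4563) + 1·e^(−1.6181) = 4.0000 + 4.3412 + 1.1363 + 0.93239 + 0.19828 = 10.608.
F = −kT ln Z = −3.09 × ln(10.608) = −3.09 × 2.3616 = -7.30 ε.

-7.30 ε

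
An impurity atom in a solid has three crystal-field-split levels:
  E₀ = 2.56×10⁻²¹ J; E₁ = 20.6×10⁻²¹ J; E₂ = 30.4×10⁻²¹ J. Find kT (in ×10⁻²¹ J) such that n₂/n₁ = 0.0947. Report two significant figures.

4.2 ×10⁻²¹ J

n₂/n₁ = exp[−(E₂−E₁)/kT] = 0.0947.
⇒ (E₂−E₁)/kT = ln(1/0.0947) = ln(10.56) = 2.357.
kT = 9.8 ×10⁻²¹ J / 2.357 = 4.2 ×10⁻²¹ J.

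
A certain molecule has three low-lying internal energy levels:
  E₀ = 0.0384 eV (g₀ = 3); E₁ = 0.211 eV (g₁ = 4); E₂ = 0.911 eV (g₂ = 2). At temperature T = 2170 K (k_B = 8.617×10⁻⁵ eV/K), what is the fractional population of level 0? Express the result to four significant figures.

0.6510

k_BT = 8.617×10⁻⁵ × 2170 K = 0.186989 eV.
Eᵢ/kT = 0.205360, 1.12841, 4.87194.
Z = Σ gᵢe^(−Eᵢ/kT) = 3·e^(−0.205360) + 4·e^(−1.12841) + 2·e^(−4.87194) = 2.44306 + 1.29419 + 0.0153170 = 3.75257.
P₀ = g₀ e^(−E₀/kT) / Z = 2.44306/3.75257 = 0.6510.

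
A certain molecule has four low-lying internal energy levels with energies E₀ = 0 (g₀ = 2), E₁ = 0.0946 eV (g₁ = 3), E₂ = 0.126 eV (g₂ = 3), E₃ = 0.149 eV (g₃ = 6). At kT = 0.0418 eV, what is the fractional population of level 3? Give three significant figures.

Eᵢ/kT = 0, 2.2632, 3.0144, 3.5646.
Z = Σ gᵢe^(−Eᵢ/kT) = 2·e^(−0) + 3·e^(−2.2632) + 3·e^(−3.0144) + 6·e^(−3.5646) = 2.0000 + 0.31205 + 0.14723 + 0.16985 = 2.6291.
P₃ = g₃ e^(−E₃/kT) / Z = 0.16985/2.6291 = 0.0646.

0.0646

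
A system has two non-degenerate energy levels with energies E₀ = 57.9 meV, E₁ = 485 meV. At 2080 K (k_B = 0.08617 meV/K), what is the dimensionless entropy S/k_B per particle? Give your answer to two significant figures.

0.29

k_BT = 0.08617 × 2080 K = 179.2 meV.
Eᵢ/kT = 0.3231, 2.706.
Z = Σ e^(−Eᵢ/kT) = e^(−0.3231) + e^(−2.706) = 0.7239 + 0.06680 = 0.7907.
⟨E⟩ = Σ EᵢPᵢ = 93.98 meV.
S/k_B = ln Z + ⟨E⟩/kT = ln(0.7907) + 93.98/179.2 = -0.2348 + 0.5244 = 0.29.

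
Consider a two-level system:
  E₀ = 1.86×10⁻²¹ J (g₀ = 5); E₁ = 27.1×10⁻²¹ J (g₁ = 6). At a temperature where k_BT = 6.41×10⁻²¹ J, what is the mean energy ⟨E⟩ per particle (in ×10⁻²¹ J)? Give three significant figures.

2.44 ×10⁻²¹ J

Eᵢ/kT = 0.29017, 4.2278.
Z = Σ gᵢe^(−Eᵢ/kT) = 5·e^(−0.29017) + 6·e^(−4.2278) = 3.7407 + 0.087507 = 3.8282.
⟨E⟩ = Σ Eᵢ gᵢe^(−Eᵢ/kT) / Z = (1.86·3.7407 + 27.1·0.087507) / 3.8282 = 2.44 ×10⁻²¹ J.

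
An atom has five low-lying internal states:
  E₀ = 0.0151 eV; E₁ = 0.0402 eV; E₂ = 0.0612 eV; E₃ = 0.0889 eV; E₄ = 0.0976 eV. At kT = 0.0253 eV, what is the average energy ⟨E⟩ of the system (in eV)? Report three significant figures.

0.0298 eV

Eᵢ/kT = 0.59684, 1.5889, 2.4190, 3.5138, 3.8577.
Z = Σ e^(−Eᵢ/kT) = e^(−0.59684) + e^(−1.5889) + e^(−2.4190) + e^(−3.5138) + e^(−3.8577) = 0.55055 + 0.20415 + 0.089011 + 0.029784 + 0.021117 = 0.89461.
⟨E⟩ = Σ Eᵢ e^(−Eᵢ/kT) / Z = (0.0151·0.55055 + 0.0402·0.20415 + 0.0612·0.089011 + 0.0889·0.029784 + 0.0976·0.021117) / 0.89461 = 0.0298 eV.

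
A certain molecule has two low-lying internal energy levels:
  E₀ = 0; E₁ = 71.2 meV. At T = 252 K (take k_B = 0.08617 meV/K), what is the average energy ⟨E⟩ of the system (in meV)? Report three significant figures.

k_BT = 0.08617 × 252 K = 21.715 meV.
Eᵢ/kT = 0, 3.2788.
Z = Σ e^(−Eᵢ/kT) = e^(−0) + e^(−3.2788) = 1.0000 + 0.037673 = 1.0377.
⟨E⟩ = Σ Eᵢ e^(−Eᵢ/kT) / Z = (0·1.0000 + 71.2·0.037673) / 1.0377 = 2.58 meV.

2.58 meV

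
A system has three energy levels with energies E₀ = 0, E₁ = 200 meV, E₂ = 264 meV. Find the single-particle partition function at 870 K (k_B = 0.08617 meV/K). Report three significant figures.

k_BT = 0.08617 × 870 K = 74.968 meV.
Eᵢ/kT = 0, 2.6678, 3.5215.
Z = Σ e^(−Eᵢ/kT) = e^(−0) + e^(−2.6678) + e^(−3.5215) = 1.0000 + 0.069405 + 0.029555 = 1.0990.

Z = 1.10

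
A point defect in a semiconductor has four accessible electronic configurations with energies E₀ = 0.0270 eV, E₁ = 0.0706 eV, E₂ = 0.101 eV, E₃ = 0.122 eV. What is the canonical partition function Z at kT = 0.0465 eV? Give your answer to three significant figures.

Z = 0.965

Eᵢ/kT = 0.58065, 1.5183, 2.1720, 2.6237.
Z = Σ e^(−Eᵢ/kT) = e^(−0.58065) + e^(−1.5183) + e^(−2.1720) + e^(−2.6237) = 0.55953 + 0.21908 + 0.11395 + 0.072534 = 0.96509.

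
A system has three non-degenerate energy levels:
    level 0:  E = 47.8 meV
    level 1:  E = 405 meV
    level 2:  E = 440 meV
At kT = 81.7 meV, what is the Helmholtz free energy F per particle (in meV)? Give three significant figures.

46.1 meV

Eᵢ/kT = 0.58507, 4.9572, 5.3856.
Z = Σ e^(−Eᵢ/kT) = e^(−0.58507) + e^(−4.9572) + e^(−5.3856) = 0.55707 + 0.0070326 + 0.0045821 = 0.56868.
F = −kT ln Z = −81.7 × ln(0.56868) = −81.7 × -0.56444 = 46.1 meV.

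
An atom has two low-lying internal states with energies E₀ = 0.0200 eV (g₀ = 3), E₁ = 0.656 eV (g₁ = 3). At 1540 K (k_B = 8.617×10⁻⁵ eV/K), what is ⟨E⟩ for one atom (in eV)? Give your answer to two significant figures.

k_BT = 8.617×10⁻⁵ × 1540 K = 0.1327 eV.
Eᵢ/kT = 0.1507, 4.943.
Z = Σ gᵢe^(−Eᵢ/kT) = 3·e^(−0.1507) + 3·e^(−4.943) = 2.580 + 0.02140 = 2.601.
⟨E⟩ = Σ Eᵢ gᵢe^(−Eᵢ/kT) / Z = (0.0200·2.580 + 0.656·0.02140) / 2.601 = 0.025 eV.

0.025 eV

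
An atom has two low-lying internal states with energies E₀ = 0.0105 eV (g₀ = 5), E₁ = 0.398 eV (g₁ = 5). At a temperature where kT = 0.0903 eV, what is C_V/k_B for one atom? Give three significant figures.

0.245

Eᵢ/kT = 0.11628, 4.4075.
Z = Σ gᵢe^(−Eᵢ/kT) = 5·e^(−0.11628) + 5·e^(−4.4075) = 4.4511 + 0.060928 = 4.5120.
⟨E⟩ = 0.015733 eV, ⟨E²⟩ = 0.0022478 eV².
C_V/k_B = (⟨E²⟩ − ⟨E⟩²)/(kT)² = (0.0022478 − 0.00024753)/0.0081541 = 0.245.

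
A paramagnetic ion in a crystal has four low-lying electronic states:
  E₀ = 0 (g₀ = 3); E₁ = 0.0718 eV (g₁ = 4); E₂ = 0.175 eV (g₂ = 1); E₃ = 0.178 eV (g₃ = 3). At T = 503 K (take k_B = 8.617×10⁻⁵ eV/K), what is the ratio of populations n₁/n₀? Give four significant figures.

k_BT = 8.617×10⁻⁵ × 503 K = 0.0433435 eV.
n₁/n₀ = (g₁/g₀) exp[−(E₁−E₀)/kT] = (4/3) × exp(−(0.0718 eV)/(0.0433435 eV)) = (4/3) × exp(-1.65653) = 0.2544.

0.2544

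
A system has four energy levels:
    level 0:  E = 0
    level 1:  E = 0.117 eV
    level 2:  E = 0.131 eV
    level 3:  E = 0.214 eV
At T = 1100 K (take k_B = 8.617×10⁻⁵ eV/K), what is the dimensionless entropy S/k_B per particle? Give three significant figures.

1.07

k_BT = 8.617×10⁻⁵ × 1100 K = 0.094787 eV.
Eᵢ/kT = 0, 1.2343, 1.3820, 2.2577.
Z = Σ e^(−Eᵢ/kT) = e^(−0) + e^(−1.2343) + e^(−1.3820) + e^(−2.2577) = 1.0000 + 0.29104 + 0.25108 + 0.10459 = 1.6467.
⟨E⟩ = Σ EᵢPᵢ = 0.054245 eV.
S/k_B = ln Z + ⟨E⟩/kT = ln(1.6467) + 0.054245/0.094787 = 0.49877 + 0.57228 = 1.07.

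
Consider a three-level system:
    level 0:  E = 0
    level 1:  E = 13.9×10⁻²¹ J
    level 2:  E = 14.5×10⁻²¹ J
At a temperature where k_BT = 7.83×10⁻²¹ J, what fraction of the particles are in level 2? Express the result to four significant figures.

0.1183

Eᵢ/kT = 0, 1.77522, 1.85185.
Z = Σ e^(−Eᵢ/kT) = e^(−0) + e^(−1.77522) + e^(−1.85185) = 1.00000 + 0.169446 + 0.156947 = 1.32639.
P₂ = e^(−E₂/kT) / Z = 0.156947/1.32639 = 0.1183.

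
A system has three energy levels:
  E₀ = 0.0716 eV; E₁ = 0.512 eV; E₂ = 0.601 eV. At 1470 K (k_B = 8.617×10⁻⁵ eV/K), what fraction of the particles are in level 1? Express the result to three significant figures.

k_BT = 8.617×10⁻⁵ × 1470 K = 0.12667 eV.
Eᵢ/kT = 0.56525, 4.0420, 4.7446.
Z = Σ e^(−Eᵢ/kT) = e^(−0.56525) + e^(−4.0420) + e^(−4.7446) = 0.56822 + 0.017562 + 0.0086985 = 0.59448.
P₁ = e^(−E₁/kT) / Z = 0.017562/0.59448 = 0.0295.

0.0295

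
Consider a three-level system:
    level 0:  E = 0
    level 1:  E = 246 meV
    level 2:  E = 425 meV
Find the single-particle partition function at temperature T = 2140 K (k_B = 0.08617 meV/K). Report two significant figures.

k_BT = 0.08617 × 2140 K = 184.4 meV.
Eᵢ/kT = 0, 1.334, 2.305.
Z = Σ e^(−Eᵢ/kT) = e^(−0) + e^(−1.334) + e^(−2.305) = 1.000 + 0.2634 + 0.09976 = 1.363.

Z = 1.4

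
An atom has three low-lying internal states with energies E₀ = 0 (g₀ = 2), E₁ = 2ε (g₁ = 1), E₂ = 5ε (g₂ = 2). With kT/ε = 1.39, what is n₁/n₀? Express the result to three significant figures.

n₁/n₀ = (g₁/g₀) exp[−(E₁−E₀)/kT] = (1/2) × exp(−(2ε)/(1.39ε)) = (1/2) × exp(-1.4388) = 0.119.

0.119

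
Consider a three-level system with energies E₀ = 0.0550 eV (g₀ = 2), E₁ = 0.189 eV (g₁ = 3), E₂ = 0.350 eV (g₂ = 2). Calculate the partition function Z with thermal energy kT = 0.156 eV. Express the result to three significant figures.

Z = 2.51

Eᵢ/kT = 0.35256, 1.2115, 2.2436.
Z = Σ gᵢe^(−Eᵢ/kT) = 2·e^(−0.35256) + 3·e^(−1.2115) + 2·e^(−2.2436) = 1.4058 + 0.89325 + 0.21215 = 2.5112.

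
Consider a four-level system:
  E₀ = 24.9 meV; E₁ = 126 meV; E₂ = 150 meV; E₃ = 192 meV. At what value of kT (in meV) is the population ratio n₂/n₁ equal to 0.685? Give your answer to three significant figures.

63.4 meV

n₂/n₁ = exp[−(E₂−E₁)/kT] = 0.685.
⇒ (E₂−E₁)/kT = ln(1/0.685) = ln(1.4599) = 0.37837.
kT = 24 meV / 0.37837 = 63.4 meV.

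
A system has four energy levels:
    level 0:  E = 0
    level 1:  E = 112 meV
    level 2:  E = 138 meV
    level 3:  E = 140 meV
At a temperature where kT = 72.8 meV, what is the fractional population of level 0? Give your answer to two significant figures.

0.66

Eᵢ/kT = 0, 1.538, 1.896, 1.923.
Z = Σ e^(−Eᵢ/kT) = e^(−0) + e^(−1.538) + e^(−1.896) + e^(−1.923) = 1.000 + 0.2148 + 0.1502 + 0.1462 = 1.511.
P₀ = e^(−E₀/kT) / Z = 1.000/1.511 = 0.66.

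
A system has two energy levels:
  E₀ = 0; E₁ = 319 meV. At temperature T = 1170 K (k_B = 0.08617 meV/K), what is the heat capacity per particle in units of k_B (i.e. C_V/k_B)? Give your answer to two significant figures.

k_BT = 0.08617 × 1170 K = 100.8 meV.
Eᵢ/kT = 0, 3.165.
Z = Σ e^(−Eᵢ/kT) = e^(−0) + e^(−3.165) = 1.000 + 0.04221 = 1.042.
⟨E⟩ = 12.92 meV, ⟨E²⟩ = 4122 meV².
C_V/k_B = (⟨E²⟩ − ⟨E⟩²)/(kT)² = (4122 − 166.9)/10160 = 0.39.

0.39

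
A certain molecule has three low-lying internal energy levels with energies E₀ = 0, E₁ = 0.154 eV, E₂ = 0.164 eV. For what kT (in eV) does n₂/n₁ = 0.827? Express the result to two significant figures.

0.053 eV

n₂/n₁ = exp[−(E₂−E₁)/kT] = 0.827.
⇒ (E₂−E₁)/kT = ln(1/0.827) = ln(1.209) = 0.1898.
kT = 0.010 eV / 0.1898 = 0.053 eV.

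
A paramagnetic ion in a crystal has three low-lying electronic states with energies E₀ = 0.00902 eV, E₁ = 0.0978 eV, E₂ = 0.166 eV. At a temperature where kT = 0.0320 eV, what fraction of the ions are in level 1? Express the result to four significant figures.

0.05832

Eᵢ/kT = 0.281875, 3.05625, 5.18750.
Z = Σ e^(−Eᵢ/kT) = e^(−0.281875) + e^(−3.05625) + e^(−5.18750) = 0.754368 + 0.0470639 + 0.00558595 = 0.807018.
P₁ = e^(−E₁/kT) / Z = 0.0470639/0.807018 = 0.05832.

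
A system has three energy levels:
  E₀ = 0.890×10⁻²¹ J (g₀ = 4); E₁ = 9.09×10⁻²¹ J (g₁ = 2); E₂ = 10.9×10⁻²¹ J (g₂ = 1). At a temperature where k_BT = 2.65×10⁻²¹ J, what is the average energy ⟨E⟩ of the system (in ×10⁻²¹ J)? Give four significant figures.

1.126 ×10⁻²¹ J

Eᵢ/kT = 0.335849, 3.43019, 4.11321.
Z = Σ gᵢe^(−Eᵢ/kT) = 4·e^(−0.335849) + 2·e^(−3.43019) + 1·e^(−4.11321) = 2.85892 + 0.0647616 + 0.0163552 = 2.94004.
⟨E⟩ = Σ Eᵢ gᵢe^(−Eᵢ/kT) / Z = (0.890·2.85892 + 9.09·0.0647616 + 10.9·0.0163552) / 2.94004 = 1.126 ×10⁻²¹ J.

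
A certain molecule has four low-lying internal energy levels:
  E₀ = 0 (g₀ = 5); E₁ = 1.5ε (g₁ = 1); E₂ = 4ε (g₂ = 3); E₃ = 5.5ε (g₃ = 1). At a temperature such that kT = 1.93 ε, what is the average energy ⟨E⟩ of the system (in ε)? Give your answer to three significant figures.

Eᵢ/kT = 0, 0.77720, 2.0725, 2.8497.
Z = Σ gᵢe^(−Eᵢ/kT) = 5·e^(−0) + 1·e^(−0.77720) + 3·e^(−2.0725) + 1·e^(−2.8497) = 5.0000 + 0.45969 + 0.37761 + 0.057862 = 5.8952.
⟨E⟩ = Σ Eᵢ gᵢe^(−Eᵢ/kT) / Z = (0·5.0000 + 1.5·0.45969 + 4·0.37761 + 5.5·0.057862) / 5.8952 = 0.427 ε.

0.427 ε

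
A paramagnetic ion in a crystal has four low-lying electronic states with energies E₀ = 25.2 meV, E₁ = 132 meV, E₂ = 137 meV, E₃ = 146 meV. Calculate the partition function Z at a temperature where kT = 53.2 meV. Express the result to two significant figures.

Z = 0.85

Eᵢ/kT = 0.4737, 2.481, 2.575, 2.744.
Z = Σ e^(−Eᵢ/kT) = e^(−0.4737) + e^(−2.481) + e^(−2.575) + e^(−2.744) = 0.6227 + 0.08366 + 0.07615 + 0.06431 = 0.8468.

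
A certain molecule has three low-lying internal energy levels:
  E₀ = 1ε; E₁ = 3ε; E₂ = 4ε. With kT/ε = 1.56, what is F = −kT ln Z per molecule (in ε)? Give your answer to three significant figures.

Eᵢ/kT = 0.64103, 1.9231, 2.5641.
Z = Σ e^(−Eᵢ/kT) = e^(−0.64103) + e^(−1.9231) + e^(−2.5641) = 0.52675 + 0.14615 + 0.076988 = 0.74989.
F = −kT ln Z = −1.56 × ln(0.74989) = −1.56 × -0.28783 = 0.449 ε.

0.449 ε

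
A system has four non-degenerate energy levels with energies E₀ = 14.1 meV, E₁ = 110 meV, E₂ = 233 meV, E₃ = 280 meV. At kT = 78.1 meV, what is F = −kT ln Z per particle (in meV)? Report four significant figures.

-11.44 meV

Eᵢ/kT = 0.180538, 1.40845, 2.98335, 3.58515.
Z = Σ e^(−Eᵢ/kT) = e^(−0.180538) + e^(−1.40845) + e^(−2.98335) + e^(−3.58515) = 0.834821 + 0.244522 + 0.0506230 + 0.0277325 = 1.15770.
F = −kT ln Z = −78.1 × ln(1.15770) = −78.1 × 0.146435 = -11.44 meV.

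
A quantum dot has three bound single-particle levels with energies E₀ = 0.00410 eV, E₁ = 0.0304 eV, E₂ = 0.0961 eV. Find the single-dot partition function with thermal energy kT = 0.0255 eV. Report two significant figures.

Eᵢ/kT = 0.1608, 1.192, 3.769.
Z = Σ e^(−Eᵢ/kT) = e^(−0.1608) + e^(−1.192) + e^(−3.769) = 0.8515 + 0.3036 + 0.02308 = 1.178.

Z = 1.2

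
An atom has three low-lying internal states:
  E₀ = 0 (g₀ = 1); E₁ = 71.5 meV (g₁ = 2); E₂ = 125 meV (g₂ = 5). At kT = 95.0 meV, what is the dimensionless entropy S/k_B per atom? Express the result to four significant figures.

1.942

Eᵢ/kT = 0, 0.752632, 1.31579.
Z = Σ gᵢe^(−Eᵢ/kT) = 1·e^(−0) + 2·e^(−0.752632) + 5·e^(−1.31579) = 1.00000 + 0.942250 + 1.34131 = 3.28356.
⟨E⟩ = Σ EᵢPᵢ = 71.5792 meV.
S/k_B = ln Z + ⟨E⟩/kT = ln(3.28356) + 71.5792/95.0 = 1.18893 + 0.753465 = 1.942.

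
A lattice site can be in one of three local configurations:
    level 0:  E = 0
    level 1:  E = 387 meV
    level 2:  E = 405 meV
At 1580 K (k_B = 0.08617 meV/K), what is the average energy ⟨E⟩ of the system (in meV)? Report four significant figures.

38.97 meV

k_BT = 0.08617 × 1580 K = 136.149 meV.
Eᵢ/kT = 0, 2.84247, 2.97468.
Z = Σ e^(−Eᵢ/kT) = e^(−0) + e^(−2.84247) + e^(−2.97468) = 1.00000 + 0.0582815 + 0.0510638 = 1.10935.
⟨E⟩ = Σ Eᵢ e^(−Eᵢ/kT) / Z = (0·1.00000 + 387·0.0582815 + 405·0.0510638) / 1.10935 = 38.97 meV.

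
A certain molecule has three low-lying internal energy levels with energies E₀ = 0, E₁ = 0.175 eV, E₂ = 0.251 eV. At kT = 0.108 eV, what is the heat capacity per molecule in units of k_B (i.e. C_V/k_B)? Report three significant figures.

Eᵢ/kT = 0, 1.6204, 2.3241.
Z = Σ e^(−Eᵢ/kT) = e^(−0) + e^(−1.6204) + e^(−2.3241) = 1.0000 + 0.19782 + 0.097871 = 1.2957.
⟨E⟩ = 0.045677 eV, ⟨E²⟩ = 0.0094344 eV².
C_V/k_B = (⟨E²⟩ − ⟨E⟩²)/(kT)² = (0.0094344 − 0.0020864)/0.011664 = 0.630.

0.630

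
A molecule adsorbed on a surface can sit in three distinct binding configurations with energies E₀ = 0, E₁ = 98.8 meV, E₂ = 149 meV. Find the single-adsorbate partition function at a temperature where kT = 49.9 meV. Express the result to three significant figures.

Z = 1.19

Eᵢ/kT = 0, 1.9800, 2.9860.
Z = Σ e^(−Eᵢ/kT) = e^(−0) + e^(−1.9800) + e^(−2.9860) = 1.0000 + 0.13807 + 0.050489 = 1.1886.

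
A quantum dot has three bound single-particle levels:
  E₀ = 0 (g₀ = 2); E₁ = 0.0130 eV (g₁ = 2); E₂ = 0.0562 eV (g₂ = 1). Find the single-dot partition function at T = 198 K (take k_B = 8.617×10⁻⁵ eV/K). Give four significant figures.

k_BT = 8.617×10⁻⁵ × 198 K = 0.0170617 eV.
Eᵢ/kT = 0, 0.761940, 3.29393.
Z = Σ gᵢe^(−Eᵢ/kT) = 2·e^(−0) + 2·e^(−0.761940) + 1·e^(−3.29393) = 2.00000 + 0.933520 + 0.0371077 = 2.97063.

Z = 2.971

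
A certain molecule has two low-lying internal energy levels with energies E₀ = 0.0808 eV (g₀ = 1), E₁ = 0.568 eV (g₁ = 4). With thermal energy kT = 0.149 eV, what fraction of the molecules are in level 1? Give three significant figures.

0.132

Eᵢ/kT = 0.54228, 3.8121.
Z = Σ gᵢe^(−Eᵢ/kT) = 1·e^(−0.54228) + 4·e^(−3.8121) = 0.58142 + 0.088407 = 0.66983.
P₁ = g₁ e^(−E₁/kT) / Z = 0.088407/0.66983 = 0.132.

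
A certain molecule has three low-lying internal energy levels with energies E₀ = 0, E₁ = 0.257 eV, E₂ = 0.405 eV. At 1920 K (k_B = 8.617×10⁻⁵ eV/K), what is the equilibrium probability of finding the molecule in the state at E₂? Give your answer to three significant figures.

0.0666

k_BT = 8.617×10⁻⁵ × 1920 K = 0.16545 eV.
Eᵢ/kT = 0, 1.5533, 2.4479.
Z = Σ e^(−Eᵢ/kT) = e^(−0) + e^(−1.5533) + e^(−2.4479) = 1.0000 + 0.21155 + 0.086475 = 1.2980.
P₂ = e^(−E₂/kT) / Z = 0.086475/1.2980 = 0.0666.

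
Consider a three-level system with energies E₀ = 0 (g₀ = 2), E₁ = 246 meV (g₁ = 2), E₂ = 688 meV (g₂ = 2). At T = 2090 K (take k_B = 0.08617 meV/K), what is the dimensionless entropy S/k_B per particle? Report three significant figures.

1.28

k_BT = 0.08617 × 2090 K = 180.10 meV.
Eᵢ/kT = 0, 1.3659, 3.8201.
Z = Σ gᵢe^(−Eᵢ/kT) = 2·e^(−0) + 2·e^(−1.3659) + 2·e^(−3.8201) = 2.0000 + 0.51030 + 0.043851 = 2.5542.
⟨E⟩ = Σ EᵢPᵢ = 60.960 meV.
S/k_B = ln Z + ⟨E⟩/kT = ln(2.5542) + 60.960/180.10 = 0.93774 + 0.33848 = 1.28.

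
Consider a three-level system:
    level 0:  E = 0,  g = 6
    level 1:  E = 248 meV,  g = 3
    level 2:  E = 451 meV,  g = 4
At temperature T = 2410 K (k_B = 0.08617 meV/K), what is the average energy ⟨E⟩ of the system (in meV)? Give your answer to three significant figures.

58.5 meV

k_BT = 0.08617 × 2410 K = 207.67 meV.
Eᵢ/kT = 0, 1.1942, 2.1717.
Z = Σ gᵢe^(−Eᵢ/kT) = 6·e^(−0) + 3·e^(−1.1942) + 4·e^(−2.1717) = 6.0000 + 0.90884 + 0.45593 = 7.3648.
⟨E⟩ = Σ Eᵢ gᵢe^(−Eᵢ/kT) / Z = (0·6.0000 + 248·0.90884 + 451·0.45593) / 7.3648 = 58.5 meV.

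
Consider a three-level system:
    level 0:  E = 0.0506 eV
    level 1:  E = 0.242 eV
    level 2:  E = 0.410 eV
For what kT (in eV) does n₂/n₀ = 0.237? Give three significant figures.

n₂/n₀ = exp[−(E₂−E₀)/kT] = 0.237.
⇒ (E₂−E₀)/kT = ln(1/0.237) = ln(4.2194) = 1.4397.
kT = 0.3594 eV / 1.4397 = 0.250 eV.

0.250 eV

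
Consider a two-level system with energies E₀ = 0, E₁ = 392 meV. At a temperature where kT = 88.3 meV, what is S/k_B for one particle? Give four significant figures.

Eᵢ/kT = 0, 4.43941.
Z = Σ e^(−Eᵢ/kT) = e^(−0) + e^(−4.43941) = 1.00000 + 0.0118029 = 1.01180.
⟨E⟩ = Σ EᵢPᵢ = 4.57278 meV.
S/k_B = ln Z + ⟨E⟩/kT = ln(1.01180) + 4.57278/88.3 = 0.0117309 + 0.0517869 = 0.06352.

0.06352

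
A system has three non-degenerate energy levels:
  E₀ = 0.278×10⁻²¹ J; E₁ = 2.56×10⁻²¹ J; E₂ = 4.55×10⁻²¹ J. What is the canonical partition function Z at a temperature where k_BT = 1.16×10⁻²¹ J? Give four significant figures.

Z = 0.9167

Eᵢ/kT = 0.239655, 2.20690, 3.92241.
Z = Σ e^(−Eᵢ/kT) = e^(−0.239655) + e^(−2.20690) + e^(−3.92241) = 0.786899 + 0.110041 + 0.0197933 = 0.916733.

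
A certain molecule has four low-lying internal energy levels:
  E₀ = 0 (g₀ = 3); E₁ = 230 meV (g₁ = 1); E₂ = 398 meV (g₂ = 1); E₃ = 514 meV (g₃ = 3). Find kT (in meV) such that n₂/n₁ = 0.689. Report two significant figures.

450 meV

n₂/n₁ = (g₂/g₁) exp[−(E₂−E₁)/kT] = 0.689.
⇒ (E₂−E₁)/kT = ln((1/1)/0.689) = ln(1.451) = 0.3723.
kT = 168 meV / 0.3723 = 450 meV.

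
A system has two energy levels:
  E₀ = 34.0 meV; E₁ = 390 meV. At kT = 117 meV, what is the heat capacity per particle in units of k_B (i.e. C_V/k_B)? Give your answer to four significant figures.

Eᵢ/kT = 0.290598, 3.33333.
Z = Σ e^(−Eᵢ/kT) = e^(−0.290598) + e^(−3.33333) = 0.747816 + 0.0356741 = 0.783490.
⟨E⟩ = 50.2095 meV, ⟨E²⟩ = 8028.83 meV².
C_V/k_B = (⟨E²⟩ − ⟨E⟩²)/(kT)² = (8028.83 − 2520.99)/13689.0 = 0.4024.

0.4024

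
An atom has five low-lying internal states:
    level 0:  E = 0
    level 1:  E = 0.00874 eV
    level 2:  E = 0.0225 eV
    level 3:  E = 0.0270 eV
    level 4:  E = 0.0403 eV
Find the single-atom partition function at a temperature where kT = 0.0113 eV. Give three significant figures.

Z = 1.72

Eᵢ/kT = 0, 0.77345, 1.9912, 2.3894, 3.5664.
Z = Σ e^(−Eᵢ/kT) = e^(−0) + e^(−0.77345) + e^(−1.9912) + e^(−2.3894) + e^(−3.5664) = 1.0000 + 0.46142 + 0.13653 + 0.091685 + 0.028257 = 1.7179.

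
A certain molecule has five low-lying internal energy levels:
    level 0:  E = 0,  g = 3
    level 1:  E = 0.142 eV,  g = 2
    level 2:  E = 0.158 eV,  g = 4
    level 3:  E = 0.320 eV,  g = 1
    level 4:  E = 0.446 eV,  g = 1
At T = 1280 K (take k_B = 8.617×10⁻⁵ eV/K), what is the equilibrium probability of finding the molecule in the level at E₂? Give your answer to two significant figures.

0.21

k_BT = 8.617×10⁻⁵ × 1280 K = 0.1103 eV.
Eᵢ/kT = 0, 1.287, 1.432, 2.901, 4.044.
Z = Σ gᵢe^(−Eᵢ/kT) = 3·e^(−0) + 2·e^(−1.287) + 4·e^(−1.432) + 1·e^(−2.901) + 1·e^(−4.044) = 3.000 + 0.5522 + 0.9553 + 0.05497 + 0.01753 = 4.580.
P₂ = g₂ e^(−E₂/kT) / Z = 0.9553/4.580 = 0.21.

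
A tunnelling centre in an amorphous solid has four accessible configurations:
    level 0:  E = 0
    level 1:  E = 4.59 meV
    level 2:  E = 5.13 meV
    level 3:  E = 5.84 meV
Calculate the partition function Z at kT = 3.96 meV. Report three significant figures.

Eᵢ/kT = 0, 1.1591, 1.2955, 1.4747.
Z = Σ e^(−Eᵢ/kT) = e^(−0) + e^(−1.1591) + e^(−1.2955) + e^(−1.4747) = 1.0000 + 0.31377 + 0.27376 + 0.22885 = 1.8164.

Z = 1.82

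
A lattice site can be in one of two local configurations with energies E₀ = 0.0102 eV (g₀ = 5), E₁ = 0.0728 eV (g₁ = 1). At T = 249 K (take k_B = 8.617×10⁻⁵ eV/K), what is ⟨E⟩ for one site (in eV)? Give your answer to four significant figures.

0.01087 eV

k_BT = 8.617×10⁻⁵ × 249 K = 0.0214563 eV.
Eᵢ/kT = 0.475385, 3.39294.
Z = Σ gᵢe^(−Eᵢ/kT) = 5·e^(−0.475385) + 1·e^(−3.39294) = 3.10823 + 0.0336097 = 3.14184.
⟨E⟩ = Σ Eᵢ gᵢe^(−Eᵢ/kT) / Z = (0.0102·3.10823 + 0.0728·0.0336097) / 3.14184 = 0.01087 eV.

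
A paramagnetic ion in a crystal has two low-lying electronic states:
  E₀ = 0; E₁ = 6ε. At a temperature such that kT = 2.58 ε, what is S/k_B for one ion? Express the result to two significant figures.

Eᵢ/kT = 0, 2.326.
Z = Σ e^(−Eᵢ/kT) = e^(−0) + e^(−2.326) = 1.000 + 0.09769 = 1.098.
⟨E⟩ = Σ EᵢPᵢ = 0.5338 ε.
S/k_B = ln Z + ⟨E⟩/kT = ln(1.098) + 0.5338/2.58 = 0.09349 + 0.2069 = 0.30.

0.30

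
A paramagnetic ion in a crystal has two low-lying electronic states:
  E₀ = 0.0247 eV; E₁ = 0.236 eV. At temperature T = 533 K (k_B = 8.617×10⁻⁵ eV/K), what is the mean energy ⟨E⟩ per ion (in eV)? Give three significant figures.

k_BT = 8.617×10⁻⁵ × 533 K = 0.045929 eV.
Eᵢ/kT = 0.53779, 5.1384.
Z = Σ e^(−Eᵢ/kT) = e^(−0.53779) + e^(−5.1384) = 0.58404 + 0.0058671 = 0.58991.
⟨E⟩ = Σ Eᵢ e^(−Eᵢ/kT) / Z = (0.0247·0.58404 + 0.236·0.0058671) / 0.58991 = 0.0268 eV.

0.0268 eV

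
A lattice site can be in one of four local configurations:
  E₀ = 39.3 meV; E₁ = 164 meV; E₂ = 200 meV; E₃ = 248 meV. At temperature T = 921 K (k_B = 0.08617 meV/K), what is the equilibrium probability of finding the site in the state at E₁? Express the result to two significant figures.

k_BT = 0.08617 × 921 K = 79.36 meV.
Eᵢ/kT = 0.4952, 2.067, 2.520, 3.125.
Z = Σ e^(−Eᵢ/kT) = e^(−0.4952) + e^(−2.067) + e^(−2.520) + e^(−3.125) = 0.6094 + 0.1266 + 0.08046 + 0.04394 = 0.8604.
P₁ = e^(−E₁/kT) / Z = 0.1266/0.8604 = 0.15.

0.15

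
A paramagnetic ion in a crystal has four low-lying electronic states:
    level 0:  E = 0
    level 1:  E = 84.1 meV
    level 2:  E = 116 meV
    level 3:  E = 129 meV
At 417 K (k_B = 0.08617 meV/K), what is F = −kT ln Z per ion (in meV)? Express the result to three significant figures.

-5.44 meV

k_BT = 0.08617 × 417 K = 35.933 meV.
Eᵢ/kT = 0, 2.3405, 3.2282, 3.5900.
Z = Σ e^(−Eᵢ/kT) = e^(−0) + e^(−2.3405) + e^(−3.2282) + e^(−3.5900) = 1.0000 + 0.096279 + 0.039629 + 0.027598 = 1.1635.
F = −kT ln Z = −35.933 × ln(1.1635) = −35.933 × 0.15143 = -5.44 meV.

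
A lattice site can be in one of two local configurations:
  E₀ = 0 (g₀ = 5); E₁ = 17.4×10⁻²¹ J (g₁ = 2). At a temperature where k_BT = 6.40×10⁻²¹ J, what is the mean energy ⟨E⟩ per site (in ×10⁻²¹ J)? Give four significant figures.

0.4473 ×10⁻²¹ J

Eᵢ/kT = 0, 2.71875.
Z = Σ gᵢe^(−Eᵢ/kT) = 5·e^(−0) + 2·e^(−2.71875) = 5.00000 + 0.131914 = 5.13191.
⟨E⟩ = Σ Eᵢ gᵢe^(−Eᵢ/kT) / Z = (0·5.00000 + 17.4·0.131914) / 5.13191 = 0.4473 ×10⁻²¹ J.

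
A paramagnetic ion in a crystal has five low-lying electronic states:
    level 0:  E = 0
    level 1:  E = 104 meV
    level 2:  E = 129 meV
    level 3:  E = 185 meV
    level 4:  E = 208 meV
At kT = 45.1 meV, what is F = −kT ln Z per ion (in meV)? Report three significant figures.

-7.59 meV

Eᵢ/kT = 0, 2.3060, 2.8603, 4.1020, 4.6120.
Z = Σ e^(−Eᵢ/kT) = e^(−0) + e^(−2.3060) + e^(−2.8603) + e^(−4.1020) + e^(−4.6120) = 1.0000 + 0.099659 + 0.057252 + 0.016540 + 0.0099319 = 1.1834.
F = −kT ln Z = −45.1 × ln(1.1834) = −45.1 × 0.16839 = -7.59 meV.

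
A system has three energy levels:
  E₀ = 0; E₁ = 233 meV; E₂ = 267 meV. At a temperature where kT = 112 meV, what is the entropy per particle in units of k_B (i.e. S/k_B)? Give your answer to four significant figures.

Eᵢ/kT = 0, 2.08036, 2.38393.
Z = Σ e^(−Eᵢ/kT) = e^(−0) + e^(−2.08036) + e^(−2.38393) = 1.00000 + 0.124885 + 0.0921876 = 1.21707.
⟨E⟩ = Σ EᵢPᵢ = 44.1325 meV.
S/k_B = ln Z + ⟨E⟩/kT = ln(1.21707) + 44.1325/112 = 0.196446 + 0.394040 = 0.5905.

0.5905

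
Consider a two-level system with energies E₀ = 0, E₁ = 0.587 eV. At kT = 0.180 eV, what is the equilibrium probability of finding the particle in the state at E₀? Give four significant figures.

Eᵢ/kT = 0, 3.26111.
Z = Σ e^(−Eᵢ/kT) = e^(−0) + e^(−3.26111) = 1.00000 + 0.0383458 = 1.03835.
P₀ = e^(−E₀/kT) / Z = 1.00000/1.03835 = 0.9631.

0.9631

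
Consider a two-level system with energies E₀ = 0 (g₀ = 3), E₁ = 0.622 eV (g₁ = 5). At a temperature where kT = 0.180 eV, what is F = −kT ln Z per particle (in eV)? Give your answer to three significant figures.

-0.207 eV

Eᵢ/kT = 0, 3.4556.
Z = Σ gᵢe^(−Eᵢ/kT) = 3·e^(−0) + 5·e^(−3.4556) = 3.0000 + 0.15784 = 3.1578.
F = −kT ln Z = −0.180 × ln(3.1578) = −0.180 × 1.1499 = -0.207 eV.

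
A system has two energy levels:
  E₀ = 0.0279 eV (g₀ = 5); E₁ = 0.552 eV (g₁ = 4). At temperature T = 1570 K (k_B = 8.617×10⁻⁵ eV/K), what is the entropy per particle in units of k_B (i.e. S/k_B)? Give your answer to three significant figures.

1.69

k_BT = 8.617×10⁻⁵ × 1570 K = 0.13529 eV.
Eᵢ/kT = 0.20622, 4.0801.
Z = Σ gᵢe^(−Eᵢ/kT) = 5·e^(−0.20622) + 4·e^(−4.0801) = 4.0683 + 0.067623 = 4.1359.
⟨E⟩ = Σ EᵢPᵢ = 0.036469 eV.
S/k_B = ln Z + ⟨E⟩/kT = ln(4.1359) + 0.036469/0.13529 = 1.4197 + 0.26956 = 1.69.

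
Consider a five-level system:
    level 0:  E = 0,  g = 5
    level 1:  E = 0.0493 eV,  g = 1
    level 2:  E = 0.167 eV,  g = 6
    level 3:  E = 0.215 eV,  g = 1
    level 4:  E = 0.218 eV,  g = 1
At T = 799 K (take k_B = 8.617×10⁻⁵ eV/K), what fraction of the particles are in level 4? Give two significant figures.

0.0069

k_BT = 8.617×10⁻⁵ × 799 K = 0.06885 eV.
Eᵢ/kT = 0, 0.7160, 2.426, 3.123, 3.166.
Z = Σ gᵢe^(−Eᵢ/kT) = 5·e^(−0) + 1·e^(−0.7160) + 6·e^(−2.426) + 1·e^(−3.123) + 1·e^(−3.166) = 5.000 + 0.4887 + 0.5303 + 0.04402 + 0.04217 = 6.105.
P₄ = g₄ e^(−E₄/kT) / Z = 0.04217/6.105 = 0.0069.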